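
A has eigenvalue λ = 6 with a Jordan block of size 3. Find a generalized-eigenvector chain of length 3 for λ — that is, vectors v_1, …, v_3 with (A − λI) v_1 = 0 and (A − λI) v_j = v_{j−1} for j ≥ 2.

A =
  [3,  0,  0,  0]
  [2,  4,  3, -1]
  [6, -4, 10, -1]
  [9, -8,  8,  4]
A Jordan chain for λ = 6 of length 3:
v_1 = (0, -2, -4, -8)ᵀ
v_2 = (0, 3, 4, 8)ᵀ
v_3 = (0, 0, 1, 0)ᵀ

Let N = A − (6)·I. We want v_3 with N^3 v_3 = 0 but N^2 v_3 ≠ 0; then v_{j-1} := N · v_j for j = 3, …, 2.

Pick v_3 = (0, 0, 1, 0)ᵀ.
Then v_2 = N · v_3 = (0, 3, 4, 8)ᵀ.
Then v_1 = N · v_2 = (0, -2, -4, -8)ᵀ.

Sanity check: (A − (6)·I) v_1 = (0, 0, 0, 0)ᵀ = 0. ✓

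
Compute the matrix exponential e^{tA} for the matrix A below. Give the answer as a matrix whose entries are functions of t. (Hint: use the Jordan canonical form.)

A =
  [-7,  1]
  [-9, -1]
e^{tA} =
  [-3*t*exp(-4*t) + exp(-4*t), t*exp(-4*t)]
  [-9*t*exp(-4*t), 3*t*exp(-4*t) + exp(-4*t)]

Strategy: write A = P · J · P⁻¹ where J is a Jordan canonical form, so e^{tA} = P · e^{tJ} · P⁻¹, and e^{tJ} can be computed block-by-block.

A has Jordan form
J =
  [-4,  1]
  [ 0, -4]
(up to reordering of blocks).

Per-block formulas:
  For a 2×2 Jordan block J_2(-4): exp(t · J_2(-4)) = e^(-4t)·(I + t·N), where N is the 2×2 nilpotent shift.

After assembling e^{tJ} and conjugating by P, we get:

e^{tA} =
  [-3*t*exp(-4*t) + exp(-4*t), t*exp(-4*t)]
  [-9*t*exp(-4*t), 3*t*exp(-4*t) + exp(-4*t)]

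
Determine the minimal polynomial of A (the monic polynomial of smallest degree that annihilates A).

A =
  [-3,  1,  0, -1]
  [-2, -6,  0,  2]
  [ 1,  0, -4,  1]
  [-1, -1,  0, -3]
x^2 + 8*x + 16

The characteristic polynomial is χ_A(x) = (x + 4)^4, so the eigenvalues are known. The minimal polynomial is
  m_A(x) = Π_λ (x − λ)^{k_λ}
where k_λ is the size of the *largest* Jordan block for λ (equivalently, the smallest k with (A − λI)^k v = 0 for every generalised eigenvector v of λ).

  λ = -4: largest Jordan block has size 2, contributing (x + 4)^2

So m_A(x) = (x + 4)^2 = x^2 + 8*x + 16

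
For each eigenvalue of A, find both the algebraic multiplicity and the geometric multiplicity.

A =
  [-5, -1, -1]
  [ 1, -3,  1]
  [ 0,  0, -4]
λ = -4: alg = 3, geom = 2

Step 1 — factor the characteristic polynomial to read off the algebraic multiplicities:
  χ_A(x) = (x + 4)^3

Step 2 — compute geometric multiplicities via the rank-nullity identity g(λ) = n − rank(A − λI):
  rank(A − (-4)·I) = 1, so dim ker(A − (-4)·I) = n − 1 = 2

Summary:
  λ = -4: algebraic multiplicity = 3, geometric multiplicity = 2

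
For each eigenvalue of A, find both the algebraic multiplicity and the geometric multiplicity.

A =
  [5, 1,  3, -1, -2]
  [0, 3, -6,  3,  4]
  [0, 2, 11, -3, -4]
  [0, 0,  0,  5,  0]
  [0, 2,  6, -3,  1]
λ = 5: alg = 5, geom = 3

Step 1 — factor the characteristic polynomial to read off the algebraic multiplicities:
  χ_A(x) = (x - 5)^5

Step 2 — compute geometric multiplicities via the rank-nullity identity g(λ) = n − rank(A − λI):
  rank(A − (5)·I) = 2, so dim ker(A − (5)·I) = n − 2 = 3

Summary:
  λ = 5: algebraic multiplicity = 5, geometric multiplicity = 3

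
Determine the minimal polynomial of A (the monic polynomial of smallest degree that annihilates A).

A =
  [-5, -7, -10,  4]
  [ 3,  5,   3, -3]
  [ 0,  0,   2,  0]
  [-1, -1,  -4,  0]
x^3 - 3*x - 2

The characteristic polynomial is χ_A(x) = (x - 2)^2*(x + 1)^2, so the eigenvalues are known. The minimal polynomial is
  m_A(x) = Π_λ (x − λ)^{k_λ}
where k_λ is the size of the *largest* Jordan block for λ (equivalently, the smallest k with (A − λI)^k v = 0 for every generalised eigenvector v of λ).

  λ = -1: largest Jordan block has size 2, contributing (x + 1)^2
  λ = 2: largest Jordan block has size 1, contributing (x − 2)

So m_A(x) = (x - 2)*(x + 1)^2 = x^3 - 3*x - 2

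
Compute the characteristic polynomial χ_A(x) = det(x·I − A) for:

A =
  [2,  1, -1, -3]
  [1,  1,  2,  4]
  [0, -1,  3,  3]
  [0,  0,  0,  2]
x^4 - 8*x^3 + 24*x^2 - 32*x + 16

Expanding det(x·I − A) (e.g. by cofactor expansion or by noting that A is similar to its Jordan form J, which has the same characteristic polynomial as A) gives
  χ_A(x) = x^4 - 8*x^3 + 24*x^2 - 32*x + 16
which factors as (x - 2)^4. The eigenvalues (with algebraic multiplicities) are λ = 2 with multiplicity 4.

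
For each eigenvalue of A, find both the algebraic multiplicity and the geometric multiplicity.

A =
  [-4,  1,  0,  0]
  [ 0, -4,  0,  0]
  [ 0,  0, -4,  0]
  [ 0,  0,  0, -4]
λ = -4: alg = 4, geom = 3

Step 1 — factor the characteristic polynomial to read off the algebraic multiplicities:
  χ_A(x) = (x + 4)^4

Step 2 — compute geometric multiplicities via the rank-nullity identity g(λ) = n − rank(A − λI):
  rank(A − (-4)·I) = 1, so dim ker(A − (-4)·I) = n − 1 = 3

Summary:
  λ = -4: algebraic multiplicity = 4, geometric multiplicity = 3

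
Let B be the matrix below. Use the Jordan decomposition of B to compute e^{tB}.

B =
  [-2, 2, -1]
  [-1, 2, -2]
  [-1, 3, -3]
e^{tB} =
  [-t*exp(-t) + exp(-t), t^2*exp(-t)/2 + 2*t*exp(-t), -t^2*exp(-t)/2 - t*exp(-t)]
  [-t*exp(-t), t^2*exp(-t)/2 + 3*t*exp(-t) + exp(-t), -t^2*exp(-t)/2 - 2*t*exp(-t)]
  [-t*exp(-t), t^2*exp(-t)/2 + 3*t*exp(-t), -t^2*exp(-t)/2 - 2*t*exp(-t) + exp(-t)]

Strategy: write B = P · J · P⁻¹ where J is a Jordan canonical form, so e^{tB} = P · e^{tJ} · P⁻¹, and e^{tJ} can be computed block-by-block.

B has Jordan form
J =
  [-1,  1,  0]
  [ 0, -1,  1]
  [ 0,  0, -1]
(up to reordering of blocks).

Per-block formulas:
  For a 3×3 Jordan block J_3(-1): exp(t · J_3(-1)) = e^(-1t)·(I + t·N + (t^2/2)·N^2), where N is the 3×3 nilpotent shift.

After assembling e^{tJ} and conjugating by P, we get:

e^{tB} =
  [-t*exp(-t) + exp(-t), t^2*exp(-t)/2 + 2*t*exp(-t), -t^2*exp(-t)/2 - t*exp(-t)]
  [-t*exp(-t), t^2*exp(-t)/2 + 3*t*exp(-t) + exp(-t), -t^2*exp(-t)/2 - 2*t*exp(-t)]
  [-t*exp(-t), t^2*exp(-t)/2 + 3*t*exp(-t), -t^2*exp(-t)/2 - 2*t*exp(-t) + exp(-t)]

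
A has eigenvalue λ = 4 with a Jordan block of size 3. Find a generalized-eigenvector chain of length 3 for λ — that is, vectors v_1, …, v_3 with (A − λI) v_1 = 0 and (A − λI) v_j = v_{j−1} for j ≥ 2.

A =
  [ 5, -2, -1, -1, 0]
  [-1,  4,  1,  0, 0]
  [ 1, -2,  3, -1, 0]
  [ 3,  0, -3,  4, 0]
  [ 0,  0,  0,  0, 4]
A Jordan chain for λ = 4 of length 3:
v_1 = (-1, 0, -1, 0, 0)ᵀ
v_2 = (1, -1, 1, 3, 0)ᵀ
v_3 = (1, 0, 0, 0, 0)ᵀ

Let N = A − (4)·I. We want v_3 with N^3 v_3 = 0 but N^2 v_3 ≠ 0; then v_{j-1} := N · v_j for j = 3, …, 2.

Pick v_3 = (1, 0, 0, 0, 0)ᵀ.
Then v_2 = N · v_3 = (1, -1, 1, 3, 0)ᵀ.
Then v_1 = N · v_2 = (-1, 0, -1, 0, 0)ᵀ.

Sanity check: (A − (4)·I) v_1 = (0, 0, 0, 0, 0)ᵀ = 0. ✓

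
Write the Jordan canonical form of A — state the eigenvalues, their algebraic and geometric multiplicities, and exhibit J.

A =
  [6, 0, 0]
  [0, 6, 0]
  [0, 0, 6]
J_1(6) ⊕ J_1(6) ⊕ J_1(6)

The characteristic polynomial is
  det(x·I − A) = x^3 - 18*x^2 + 108*x - 216 = (x - 6)^3

Eigenvalues and multiplicities (the geometric multiplicity of λ is n − rank(A − λI), which equals the number of Jordan blocks for λ):
  λ = 6: algebraic multiplicity = 3, geometric multiplicity = 3

Determining the block sizes for each eigenvalue:
  λ = 6: gm = am = 3, so every block has size 1 → block sizes [1, 1, 1]

Assembling the blocks gives a Jordan form
J =
  [6, 0, 0]
  [0, 6, 0]
  [0, 0, 6]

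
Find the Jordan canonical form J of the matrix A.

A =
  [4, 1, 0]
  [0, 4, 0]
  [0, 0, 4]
J_2(4) ⊕ J_1(4)

The characteristic polynomial is
  det(x·I − A) = x^3 - 12*x^2 + 48*x - 64 = (x - 4)^3

Eigenvalues and multiplicities (the geometric multiplicity of λ is n − rank(A − λI), which equals the number of Jordan blocks for λ):
  λ = 4: algebraic multiplicity = 3, geometric multiplicity = 2

Determining the block sizes for each eigenvalue:
  λ = 4: 2 blocks summing to 3 forces exactly one block of size 2 and the rest size 1 → block sizes [2, 1]

Assembling the blocks gives a Jordan form
J =
  [4, 1, 0]
  [0, 4, 0]
  [0, 0, 4]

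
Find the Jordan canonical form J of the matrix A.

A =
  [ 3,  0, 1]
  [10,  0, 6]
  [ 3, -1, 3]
J_3(2)

The characteristic polynomial is
  det(x·I − A) = x^3 - 6*x^2 + 12*x - 8 = (x - 2)^3

Eigenvalues and multiplicities (the geometric multiplicity of λ is n − rank(A − λI), which equals the number of Jordan blocks for λ):
  λ = 2: algebraic multiplicity = 3, geometric multiplicity = 1

Determining the block sizes for each eigenvalue:
  λ = 2: one block (gm = 1), so the single block has size am = 3 → block sizes [3]

Assembling the blocks gives a Jordan form
J =
  [2, 1, 0]
  [0, 2, 1]
  [0, 0, 2]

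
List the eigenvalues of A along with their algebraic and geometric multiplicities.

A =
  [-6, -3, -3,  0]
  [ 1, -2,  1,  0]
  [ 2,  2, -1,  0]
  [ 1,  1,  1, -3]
λ = -3: alg = 4, geom = 3

Step 1 — factor the characteristic polynomial to read off the algebraic multiplicities:
  χ_A(x) = (x + 3)^4

Step 2 — compute geometric multiplicities via the rank-nullity identity g(λ) = n − rank(A − λI):
  rank(A − (-3)·I) = 1, so dim ker(A − (-3)·I) = n − 1 = 3

Summary:
  λ = -3: algebraic multiplicity = 4, geometric multiplicity = 3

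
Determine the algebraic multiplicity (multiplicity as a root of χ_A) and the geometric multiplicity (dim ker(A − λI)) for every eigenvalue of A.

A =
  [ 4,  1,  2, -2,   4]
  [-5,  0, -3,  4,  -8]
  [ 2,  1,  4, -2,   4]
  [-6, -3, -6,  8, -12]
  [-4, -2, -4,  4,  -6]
λ = 2: alg = 5, geom = 3

Step 1 — factor the characteristic polynomial to read off the algebraic multiplicities:
  χ_A(x) = (x - 2)^5

Step 2 — compute geometric multiplicities via the rank-nullity identity g(λ) = n − rank(A − λI):
  rank(A − (2)·I) = 2, so dim ker(A − (2)·I) = n − 2 = 3

Summary:
  λ = 2: algebraic multiplicity = 5, geometric multiplicity = 3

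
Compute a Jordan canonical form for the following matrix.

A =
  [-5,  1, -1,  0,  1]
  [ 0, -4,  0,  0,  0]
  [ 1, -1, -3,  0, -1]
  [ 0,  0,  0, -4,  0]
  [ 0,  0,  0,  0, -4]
J_2(-4) ⊕ J_1(-4) ⊕ J_1(-4) ⊕ J_1(-4)

The characteristic polynomial is
  det(x·I − A) = x^5 + 20*x^4 + 160*x^3 + 640*x^2 + 1280*x + 1024 = (x + 4)^5

Eigenvalues and multiplicities (the geometric multiplicity of λ is n − rank(A − λI), which equals the number of Jordan blocks for λ):
  λ = -4: algebraic multiplicity = 5, geometric multiplicity = 4

Determining the block sizes for each eigenvalue:
  λ = -4: 4 blocks summing to 5 forces exactly one block of size 2 and the rest size 1 → block sizes [2, 1, 1, 1]

Assembling the blocks gives a Jordan form
J =
  [-4,  1,  0,  0,  0]
  [ 0, -4,  0,  0,  0]
  [ 0,  0, -4,  0,  0]
  [ 0,  0,  0, -4,  0]
  [ 0,  0,  0,  0, -4]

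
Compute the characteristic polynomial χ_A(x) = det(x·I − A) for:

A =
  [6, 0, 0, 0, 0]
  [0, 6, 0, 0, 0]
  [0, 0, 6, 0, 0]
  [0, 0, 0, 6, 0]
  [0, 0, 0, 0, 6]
x^5 - 30*x^4 + 360*x^3 - 2160*x^2 + 6480*x - 7776

Expanding det(x·I − A) (e.g. by cofactor expansion or by noting that A is similar to its Jordan form J, which has the same characteristic polynomial as A) gives
  χ_A(x) = x^5 - 30*x^4 + 360*x^3 - 2160*x^2 + 6480*x - 7776
which factors as (x - 6)^5. The eigenvalues (with algebraic multiplicities) are λ = 6 with multiplicity 5.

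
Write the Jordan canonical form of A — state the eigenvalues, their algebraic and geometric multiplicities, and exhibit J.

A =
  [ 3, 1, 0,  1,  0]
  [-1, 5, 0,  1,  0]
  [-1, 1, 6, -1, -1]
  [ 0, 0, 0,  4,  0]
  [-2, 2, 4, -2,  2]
J_2(4) ⊕ J_2(4) ⊕ J_1(4)

The characteristic polynomial is
  det(x·I − A) = x^5 - 20*x^4 + 160*x^3 - 640*x^2 + 1280*x - 1024 = (x - 4)^5

Eigenvalues and multiplicities (the geometric multiplicity of λ is n − rank(A − λI), which equals the number of Jordan blocks for λ):
  λ = 4: algebraic multiplicity = 5, geometric multiplicity = 3

Determining the block sizes for each eigenvalue:
  λ = 4: with am = 5 and gm = 3, the partition is not yet determined (e.g. several partitions of 5 into 3 parts exist). Let N = A − (4)·I. Computing rank(N^1) = 2, rank(N^2) = 0; the number of blocks of size ≥ j is rank(N^{j−1}) − rank(N^j), giving [3, 2]. So we have 2 block(s) of size 2, 1 block(s) of size 1 → block sizes [2, 2, 1]

Assembling the blocks gives a Jordan form
J =
  [4, 1, 0, 0, 0]
  [0, 4, 0, 0, 0]
  [0, 0, 4, 1, 0]
  [0, 0, 0, 4, 0]
  [0, 0, 0, 0, 4]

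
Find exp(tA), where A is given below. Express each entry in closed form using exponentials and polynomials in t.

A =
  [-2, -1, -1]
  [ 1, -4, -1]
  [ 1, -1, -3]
e^{tA} =
  [-t^2*exp(-3*t)/2 + t*exp(-3*t) + exp(-3*t), t^2*exp(-3*t)/2 - t*exp(-3*t), -t*exp(-3*t)]
  [-t^2*exp(-3*t)/2 + t*exp(-3*t), t^2*exp(-3*t)/2 - t*exp(-3*t) + exp(-3*t), -t*exp(-3*t)]
  [t*exp(-3*t), -t*exp(-3*t), exp(-3*t)]

Strategy: write A = P · J · P⁻¹ where J is a Jordan canonical form, so e^{tA} = P · e^{tJ} · P⁻¹, and e^{tJ} can be computed block-by-block.

A has Jordan form
J =
  [-3,  1,  0]
  [ 0, -3,  1]
  [ 0,  0, -3]
(up to reordering of blocks).

Per-block formulas:
  For a 3×3 Jordan block J_3(-3): exp(t · J_3(-3)) = e^(-3t)·(I + t·N + (t^2/2)·N^2), where N is the 3×3 nilpotent shift.

After assembling e^{tJ} and conjugating by P, we get:

e^{tA} =
  [-t^2*exp(-3*t)/2 + t*exp(-3*t) + exp(-3*t), t^2*exp(-3*t)/2 - t*exp(-3*t), -t*exp(-3*t)]
  [-t^2*exp(-3*t)/2 + t*exp(-3*t), t^2*exp(-3*t)/2 - t*exp(-3*t) + exp(-3*t), -t*exp(-3*t)]
  [t*exp(-3*t), -t*exp(-3*t), exp(-3*t)]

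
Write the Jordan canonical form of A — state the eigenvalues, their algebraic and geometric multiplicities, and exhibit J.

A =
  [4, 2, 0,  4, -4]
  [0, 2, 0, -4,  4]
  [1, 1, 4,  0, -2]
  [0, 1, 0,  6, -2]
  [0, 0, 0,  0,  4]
J_2(4) ⊕ J_2(4) ⊕ J_1(4)

The characteristic polynomial is
  det(x·I − A) = x^5 - 20*x^4 + 160*x^3 - 640*x^2 + 1280*x - 1024 = (x - 4)^5

Eigenvalues and multiplicities (the geometric multiplicity of λ is n − rank(A − λI), which equals the number of Jordan blocks for λ):
  λ = 4: algebraic multiplicity = 5, geometric multiplicity = 3

Determining the block sizes for each eigenvalue:
  λ = 4: with am = 5 and gm = 3, the partition is not yet determined (e.g. several partitions of 5 into 3 parts exist). Let N = A − (4)·I. Computing rank(N^1) = 2, rank(N^2) = 0; the number of blocks of size ≥ j is rank(N^{j−1}) − rank(N^j), giving [3, 2]. So we have 2 block(s) of size 2, 1 block(s) of size 1 → block sizes [2, 2, 1]

Assembling the blocks gives a Jordan form
J =
  [4, 1, 0, 0, 0]
  [0, 4, 0, 0, 0]
  [0, 0, 4, 1, 0]
  [0, 0, 0, 4, 0]
  [0, 0, 0, 0, 4]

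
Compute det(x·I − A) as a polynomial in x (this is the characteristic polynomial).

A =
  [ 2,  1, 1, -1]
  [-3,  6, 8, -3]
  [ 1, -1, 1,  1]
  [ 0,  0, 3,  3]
x^4 - 12*x^3 + 54*x^2 - 108*x + 81

Expanding det(x·I − A) (e.g. by cofactor expansion or by noting that A is similar to its Jordan form J, which has the same characteristic polynomial as A) gives
  χ_A(x) = x^4 - 12*x^3 + 54*x^2 - 108*x + 81
which factors as (x - 3)^4. The eigenvalues (with algebraic multiplicities) are λ = 3 with multiplicity 4.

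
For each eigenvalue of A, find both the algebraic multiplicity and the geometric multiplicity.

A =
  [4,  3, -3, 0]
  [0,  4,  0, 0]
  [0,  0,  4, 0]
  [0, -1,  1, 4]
λ = 4: alg = 4, geom = 3

Step 1 — factor the characteristic polynomial to read off the algebraic multiplicities:
  χ_A(x) = (x - 4)^4

Step 2 — compute geometric multiplicities via the rank-nullity identity g(λ) = n − rank(A − λI):
  rank(A − (4)·I) = 1, so dim ker(A − (4)·I) = n − 1 = 3

Summary:
  λ = 4: algebraic multiplicity = 4, geometric multiplicity = 3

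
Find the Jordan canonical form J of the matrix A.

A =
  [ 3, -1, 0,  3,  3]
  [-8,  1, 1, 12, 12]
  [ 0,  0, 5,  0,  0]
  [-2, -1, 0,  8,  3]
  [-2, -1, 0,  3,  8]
J_3(5) ⊕ J_1(5) ⊕ J_1(5)

The characteristic polynomial is
  det(x·I − A) = x^5 - 25*x^4 + 250*x^3 - 1250*x^2 + 3125*x - 3125 = (x - 5)^5

Eigenvalues and multiplicities (the geometric multiplicity of λ is n − rank(A − λI), which equals the number of Jordan blocks for λ):
  λ = 5: algebraic multiplicity = 5, geometric multiplicity = 3

Determining the block sizes for each eigenvalue:
  λ = 5: with am = 5 and gm = 3, the partition is not yet determined (e.g. several partitions of 5 into 3 parts exist). Let N = A − (5)·I. Computing rank(N^1) = 2, rank(N^2) = 1, rank(N^3) = 0; the number of blocks of size ≥ j is rank(N^{j−1}) − rank(N^j), giving [3, 1, 1]. So we have 1 block(s) of size 3, 2 block(s) of size 1 → block sizes [3, 1, 1]

Assembling the blocks gives a Jordan form
J =
  [5, 1, 0, 0, 0]
  [0, 5, 1, 0, 0]
  [0, 0, 5, 0, 0]
  [0, 0, 0, 5, 0]
  [0, 0, 0, 0, 5]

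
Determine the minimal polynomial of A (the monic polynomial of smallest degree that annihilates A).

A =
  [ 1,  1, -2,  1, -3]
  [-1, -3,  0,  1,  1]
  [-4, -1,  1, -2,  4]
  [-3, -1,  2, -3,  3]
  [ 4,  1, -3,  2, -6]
x^3 + 6*x^2 + 12*x + 8

The characteristic polynomial is χ_A(x) = (x + 2)^5, so the eigenvalues are known. The minimal polynomial is
  m_A(x) = Π_λ (x − λ)^{k_λ}
where k_λ is the size of the *largest* Jordan block for λ (equivalently, the smallest k with (A − λI)^k v = 0 for every generalised eigenvector v of λ).

  λ = -2: largest Jordan block has size 3, contributing (x + 2)^3

So m_A(x) = (x + 2)^3 = x^3 + 6*x^2 + 12*x + 8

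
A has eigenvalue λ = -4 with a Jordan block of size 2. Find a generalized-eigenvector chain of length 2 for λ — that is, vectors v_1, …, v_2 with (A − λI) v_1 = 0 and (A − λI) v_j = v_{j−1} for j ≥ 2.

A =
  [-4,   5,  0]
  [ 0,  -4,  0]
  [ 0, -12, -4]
A Jordan chain for λ = -4 of length 2:
v_1 = (5, 0, -12)ᵀ
v_2 = (0, 1, 0)ᵀ

Let N = A − (-4)·I. We want v_2 with N^2 v_2 = 0 but N^1 v_2 ≠ 0; then v_{j-1} := N · v_j for j = 2, …, 2.

Pick v_2 = (0, 1, 0)ᵀ.
Then v_1 = N · v_2 = (5, 0, -12)ᵀ.

Sanity check: (A − (-4)·I) v_1 = (0, 0, 0)ᵀ = 0. ✓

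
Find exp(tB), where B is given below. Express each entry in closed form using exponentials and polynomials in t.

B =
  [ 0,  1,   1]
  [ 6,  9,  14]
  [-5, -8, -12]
e^{tB} =
  [t^2*exp(-t) + t*exp(-t) + exp(-t), 3*t^2*exp(-t)/2 + t*exp(-t), 2*t^2*exp(-t) + t*exp(-t)]
  [-2*t^2*exp(-t) + 6*t*exp(-t), -3*t^2*exp(-t) + 10*t*exp(-t) + exp(-t), -4*t^2*exp(-t) + 14*t*exp(-t)]
  [t^2*exp(-t) - 5*t*exp(-t), 3*t^2*exp(-t)/2 - 8*t*exp(-t), 2*t^2*exp(-t) - 11*t*exp(-t) + exp(-t)]

Strategy: write B = P · J · P⁻¹ where J is a Jordan canonical form, so e^{tB} = P · e^{tJ} · P⁻¹, and e^{tJ} can be computed block-by-block.

B has Jordan form
J =
  [-1,  1,  0]
  [ 0, -1,  1]
  [ 0,  0, -1]
(up to reordering of blocks).

Per-block formulas:
  For a 3×3 Jordan block J_3(-1): exp(t · J_3(-1)) = e^(-1t)·(I + t·N + (t^2/2)·N^2), where N is the 3×3 nilpotent shift.

After assembling e^{tJ} and conjugating by P, we get:

e^{tB} =
  [t^2*exp(-t) + t*exp(-t) + exp(-t), 3*t^2*exp(-t)/2 + t*exp(-t), 2*t^2*exp(-t) + t*exp(-t)]
  [-2*t^2*exp(-t) + 6*t*exp(-t), -3*t^2*exp(-t) + 10*t*exp(-t) + exp(-t), -4*t^2*exp(-t) + 14*t*exp(-t)]
  [t^2*exp(-t) - 5*t*exp(-t), 3*t^2*exp(-t)/2 - 8*t*exp(-t), 2*t^2*exp(-t) - 11*t*exp(-t) + exp(-t)]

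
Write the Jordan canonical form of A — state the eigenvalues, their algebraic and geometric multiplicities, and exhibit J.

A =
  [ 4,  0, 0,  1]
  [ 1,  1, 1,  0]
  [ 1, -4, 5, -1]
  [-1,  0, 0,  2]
J_2(3) ⊕ J_2(3)

The characteristic polynomial is
  det(x·I − A) = x^4 - 12*x^3 + 54*x^2 - 108*x + 81 = (x - 3)^4

Eigenvalues and multiplicities (the geometric multiplicity of λ is n − rank(A − λI), which equals the number of Jordan blocks for λ):
  λ = 3: algebraic multiplicity = 4, geometric multiplicity = 2

Determining the block sizes for each eigenvalue:
  λ = 3: with am = 4 and gm = 2, the partition is not yet determined (e.g. several partitions of 4 into 2 parts exist). Let N = A − (3)·I. Computing rank(N^1) = 2, rank(N^2) = 0; the number of blocks of size ≥ j is rank(N^{j−1}) − rank(N^j), giving [2, 2]. So we have 2 block(s) of size 2 → block sizes [2, 2]

Assembling the blocks gives a Jordan form
J =
  [3, 1, 0, 0]
  [0, 3, 0, 0]
  [0, 0, 3, 1]
  [0, 0, 0, 3]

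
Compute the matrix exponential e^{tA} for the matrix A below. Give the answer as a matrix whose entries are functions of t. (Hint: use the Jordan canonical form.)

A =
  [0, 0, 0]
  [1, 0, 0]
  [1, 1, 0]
e^{tA} =
  [1, 0, 0]
  [t, 1, 0]
  [t^2/2 + t, t, 1]

Strategy: write A = P · J · P⁻¹ where J is a Jordan canonical form, so e^{tA} = P · e^{tJ} · P⁻¹, and e^{tJ} can be computed block-by-block.

A has Jordan form
J =
  [0, 1, 0]
  [0, 0, 1]
  [0, 0, 0]
(up to reordering of blocks).

Per-block formulas:
  For a 3×3 Jordan block J_3(0): exp(t · J_3(0)) = e^(0t)·(I + t·N + (t^2/2)·N^2), where N is the 3×3 nilpotent shift.

After assembling e^{tJ} and conjugating by P, we get:

e^{tA} =
  [1, 0, 0]
  [t, 1, 0]
  [t^2/2 + t, t, 1]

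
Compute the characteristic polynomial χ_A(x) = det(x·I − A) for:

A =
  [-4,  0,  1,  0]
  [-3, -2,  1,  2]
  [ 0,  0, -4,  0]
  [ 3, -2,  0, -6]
x^4 + 16*x^3 + 96*x^2 + 256*x + 256

Expanding det(x·I − A) (e.g. by cofactor expansion or by noting that A is similar to its Jordan form J, which has the same characteristic polynomial as A) gives
  χ_A(x) = x^4 + 16*x^3 + 96*x^2 + 256*x + 256
which factors as (x + 4)^4. The eigenvalues (with algebraic multiplicities) are λ = -4 with multiplicity 4.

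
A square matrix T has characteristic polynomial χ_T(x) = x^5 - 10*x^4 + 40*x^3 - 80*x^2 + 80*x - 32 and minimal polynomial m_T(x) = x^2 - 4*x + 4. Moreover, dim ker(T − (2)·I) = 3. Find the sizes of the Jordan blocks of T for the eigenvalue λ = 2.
Block sizes for λ = 2: [2, 2, 1]

Step 1 — from the characteristic polynomial, algebraic multiplicity of λ = 2 is 5. From dim ker(T − (2)·I) = 3, there are exactly 3 Jordan blocks for λ = 2.
Step 2 — from the minimal polynomial, the factor (x − 2)^2 tells us the largest block for λ = 2 has size 2.
Step 3 — with total size 5, 3 blocks, and largest block 2, the block sizes (in nonincreasing order) are [2, 2, 1].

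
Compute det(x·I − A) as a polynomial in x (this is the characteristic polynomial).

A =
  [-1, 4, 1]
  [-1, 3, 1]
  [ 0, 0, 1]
x^3 - 3*x^2 + 3*x - 1

Expanding det(x·I − A) (e.g. by cofactor expansion or by noting that A is similar to its Jordan form J, which has the same characteristic polynomial as A) gives
  χ_A(x) = x^3 - 3*x^2 + 3*x - 1
which factors as (x - 1)^3. The eigenvalues (with algebraic multiplicities) are λ = 1 with multiplicity 3.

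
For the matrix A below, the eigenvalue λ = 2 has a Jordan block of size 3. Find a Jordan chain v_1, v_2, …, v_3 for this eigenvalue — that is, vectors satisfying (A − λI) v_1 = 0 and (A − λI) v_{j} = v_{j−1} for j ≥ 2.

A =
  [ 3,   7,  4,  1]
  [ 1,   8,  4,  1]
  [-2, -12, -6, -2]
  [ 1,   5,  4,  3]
A Jordan chain for λ = 2 of length 3:
v_1 = (1, 0, 0, -1)ᵀ
v_2 = (1, 1, -2, 1)ᵀ
v_3 = (1, 0, 0, 0)ᵀ

Let N = A − (2)·I. We want v_3 with N^3 v_3 = 0 but N^2 v_3 ≠ 0; then v_{j-1} := N · v_j for j = 3, …, 2.

Pick v_3 = (1, 0, 0, 0)ᵀ.
Then v_2 = N · v_3 = (1, 1, -2, 1)ᵀ.
Then v_1 = N · v_2 = (1, 0, 0, -1)ᵀ.

Sanity check: (A − (2)·I) v_1 = (0, 0, 0, 0)ᵀ = 0. ✓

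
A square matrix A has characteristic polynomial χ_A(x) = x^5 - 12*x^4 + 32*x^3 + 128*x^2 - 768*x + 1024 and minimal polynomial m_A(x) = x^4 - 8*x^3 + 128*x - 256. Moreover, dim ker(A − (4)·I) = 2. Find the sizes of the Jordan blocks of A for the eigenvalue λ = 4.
Block sizes for λ = 4: [3, 1]

Step 1 — from the characteristic polynomial, algebraic multiplicity of λ = 4 is 4. From dim ker(A − (4)·I) = 2, there are exactly 2 Jordan blocks for λ = 4.
Step 2 — from the minimal polynomial, the factor (x − 4)^3 tells us the largest block for λ = 4 has size 3.
Step 3 — with total size 4, 2 blocks, and largest block 3, the block sizes (in nonincreasing order) are [3, 1].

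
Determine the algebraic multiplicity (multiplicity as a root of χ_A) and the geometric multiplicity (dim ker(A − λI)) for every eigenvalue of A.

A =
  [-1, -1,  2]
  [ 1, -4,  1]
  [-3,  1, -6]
λ = -4: alg = 2, geom = 1; λ = -3: alg = 1, geom = 1

Step 1 — factor the characteristic polynomial to read off the algebraic multiplicities:
  χ_A(x) = (x + 3)*(x + 4)^2

Step 2 — compute geometric multiplicities via the rank-nullity identity g(λ) = n − rank(A − λI):
  rank(A − (-4)·I) = 2, so dim ker(A − (-4)·I) = n − 2 = 1
  rank(A − (-3)·I) = 2, so dim ker(A − (-3)·I) = n − 2 = 1

Summary:
  λ = -4: algebraic multiplicity = 2, geometric multiplicity = 1
  λ = -3: algebraic multiplicity = 1, geometric multiplicity = 1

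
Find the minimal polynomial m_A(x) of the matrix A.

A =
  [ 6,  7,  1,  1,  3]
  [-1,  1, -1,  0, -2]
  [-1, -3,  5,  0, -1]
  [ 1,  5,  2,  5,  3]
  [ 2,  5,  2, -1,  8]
x^3 - 15*x^2 + 75*x - 125

The characteristic polynomial is χ_A(x) = (x - 5)^5, so the eigenvalues are known. The minimal polynomial is
  m_A(x) = Π_λ (x − λ)^{k_λ}
where k_λ is the size of the *largest* Jordan block for λ (equivalently, the smallest k with (A − λI)^k v = 0 for every generalised eigenvector v of λ).

  λ = 5: largest Jordan block has size 3, contributing (x − 5)^3

So m_A(x) = (x - 5)^3 = x^3 - 15*x^2 + 75*x - 125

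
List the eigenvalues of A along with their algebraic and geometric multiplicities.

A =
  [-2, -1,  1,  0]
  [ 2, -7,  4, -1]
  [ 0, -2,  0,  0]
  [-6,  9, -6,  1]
λ = -2: alg = 4, geom = 2

Step 1 — factor the characteristic polynomial to read off the algebraic multiplicities:
  χ_A(x) = (x + 2)^4

Step 2 — compute geometric multiplicities via the rank-nullity identity g(λ) = n − rank(A − λI):
  rank(A − (-2)·I) = 2, so dim ker(A − (-2)·I) = n − 2 = 2

Summary:
  λ = -2: algebraic multiplicity = 4, geometric multiplicity = 2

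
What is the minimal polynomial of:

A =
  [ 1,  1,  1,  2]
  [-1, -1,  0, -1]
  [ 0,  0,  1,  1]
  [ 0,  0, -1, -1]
x^2

The characteristic polynomial is χ_A(x) = x^4, so the eigenvalues are known. The minimal polynomial is
  m_A(x) = Π_λ (x − λ)^{k_λ}
where k_λ is the size of the *largest* Jordan block for λ (equivalently, the smallest k with (A − λI)^k v = 0 for every generalised eigenvector v of λ).

  λ = 0: largest Jordan block has size 2, contributing (x − 0)^2

So m_A(x) = x^2 = x^2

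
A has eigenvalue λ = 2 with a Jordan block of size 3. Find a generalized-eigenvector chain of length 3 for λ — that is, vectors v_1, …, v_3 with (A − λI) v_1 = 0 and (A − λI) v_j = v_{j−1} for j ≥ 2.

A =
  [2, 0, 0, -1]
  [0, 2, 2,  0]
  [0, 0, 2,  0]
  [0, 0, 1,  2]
A Jordan chain for λ = 2 of length 3:
v_1 = (-1, 0, 0, 0)ᵀ
v_2 = (0, 2, 0, 1)ᵀ
v_3 = (0, 0, 1, 0)ᵀ

Let N = A − (2)·I. We want v_3 with N^3 v_3 = 0 but N^2 v_3 ≠ 0; then v_{j-1} := N · v_j for j = 3, …, 2.

Pick v_3 = (0, 0, 1, 0)ᵀ.
Then v_2 = N · v_3 = (0, 2, 0, 1)ᵀ.
Then v_1 = N · v_2 = (-1, 0, 0, 0)ᵀ.

Sanity check: (A − (2)·I) v_1 = (0, 0, 0, 0)ᵀ = 0. ✓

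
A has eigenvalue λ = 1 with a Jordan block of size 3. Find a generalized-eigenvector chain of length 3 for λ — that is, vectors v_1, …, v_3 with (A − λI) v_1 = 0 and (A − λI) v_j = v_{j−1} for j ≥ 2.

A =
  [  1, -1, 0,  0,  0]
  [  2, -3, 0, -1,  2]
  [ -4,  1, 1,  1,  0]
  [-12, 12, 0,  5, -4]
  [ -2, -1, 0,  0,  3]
A Jordan chain for λ = 1 of length 3:
v_1 = (4, 0, 12, 16, 4)ᵀ
v_2 = (-1, -4, 1, 12, -1)ᵀ
v_3 = (0, 1, 0, 0, 0)ᵀ

Let N = A − (1)·I. We want v_3 with N^3 v_3 = 0 but N^2 v_3 ≠ 0; then v_{j-1} := N · v_j for j = 3, …, 2.

Pick v_3 = (0, 1, 0, 0, 0)ᵀ.
Then v_2 = N · v_3 = (-1, -4, 1, 12, -1)ᵀ.
Then v_1 = N · v_2 = (4, 0, 12, 16, 4)ᵀ.

Sanity check: (A − (1)·I) v_1 = (0, 0, 0, 0, 0)ᵀ = 0. ✓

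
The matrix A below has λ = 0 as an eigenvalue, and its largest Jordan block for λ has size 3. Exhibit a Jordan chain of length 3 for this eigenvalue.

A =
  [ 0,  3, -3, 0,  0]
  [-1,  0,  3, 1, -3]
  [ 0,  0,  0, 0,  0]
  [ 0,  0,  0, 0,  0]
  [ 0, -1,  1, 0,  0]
A Jordan chain for λ = 0 of length 3:
v_1 = (-3, 0, 0, 0, 1)ᵀ
v_2 = (0, -1, 0, 0, 0)ᵀ
v_3 = (1, 0, 0, 0, 0)ᵀ

Let N = A − (0)·I. We want v_3 with N^3 v_3 = 0 but N^2 v_3 ≠ 0; then v_{j-1} := N · v_j for j = 3, …, 2.

Pick v_3 = (1, 0, 0, 0, 0)ᵀ.
Then v_2 = N · v_3 = (0, -1, 0, 0, 0)ᵀ.
Then v_1 = N · v_2 = (-3, 0, 0, 0, 1)ᵀ.

Sanity check: (A − (0)·I) v_1 = (0, 0, 0, 0, 0)ᵀ = 0. ✓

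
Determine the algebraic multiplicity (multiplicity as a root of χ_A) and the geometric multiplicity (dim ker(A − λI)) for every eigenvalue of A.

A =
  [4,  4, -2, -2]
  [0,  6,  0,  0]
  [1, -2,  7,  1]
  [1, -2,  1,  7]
λ = 6: alg = 4, geom = 3

Step 1 — factor the characteristic polynomial to read off the algebraic multiplicities:
  χ_A(x) = (x - 6)^4

Step 2 — compute geometric multiplicities via the rank-nullity identity g(λ) = n − rank(A − λI):
  rank(A − (6)·I) = 1, so dim ker(A − (6)·I) = n − 1 = 3

Summary:
  λ = 6: algebraic multiplicity = 4, geometric multiplicity = 3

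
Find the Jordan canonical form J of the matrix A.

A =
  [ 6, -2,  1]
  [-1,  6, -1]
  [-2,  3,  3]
J_3(5)

The characteristic polynomial is
  det(x·I − A) = x^3 - 15*x^2 + 75*x - 125 = (x - 5)^3

Eigenvalues and multiplicities (the geometric multiplicity of λ is n − rank(A − λI), which equals the number of Jordan blocks for λ):
  λ = 5: algebraic multiplicity = 3, geometric multiplicity = 1

Determining the block sizes for each eigenvalue:
  λ = 5: one block (gm = 1), so the single block has size am = 3 → block sizes [3]

Assembling the blocks gives a Jordan form
J =
  [5, 1, 0]
  [0, 5, 1]
  [0, 0, 5]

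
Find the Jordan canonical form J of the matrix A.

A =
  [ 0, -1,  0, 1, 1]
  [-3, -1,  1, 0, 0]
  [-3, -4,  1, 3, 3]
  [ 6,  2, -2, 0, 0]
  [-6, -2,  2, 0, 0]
J_3(0) ⊕ J_1(0) ⊕ J_1(0)

The characteristic polynomial is
  det(x·I − A) = x^5

Eigenvalues and multiplicities (the geometric multiplicity of λ is n − rank(A − λI), which equals the number of Jordan blocks for λ):
  λ = 0: algebraic multiplicity = 5, geometric multiplicity = 3

Determining the block sizes for each eigenvalue:
  λ = 0: with am = 5 and gm = 3, the partition is not yet determined (e.g. several partitions of 5 into 3 parts exist). Let N = A − (0)·I. Computing rank(N^1) = 2, rank(N^2) = 1, rank(N^3) = 0; the number of blocks of size ≥ j is rank(N^{j−1}) − rank(N^j), giving [3, 1, 1]. So we have 1 block(s) of size 3, 2 block(s) of size 1 → block sizes [3, 1, 1]

Assembling the blocks gives a Jordan form
J =
  [0, 1, 0, 0, 0]
  [0, 0, 1, 0, 0]
  [0, 0, 0, 0, 0]
  [0, 0, 0, 0, 0]
  [0, 0, 0, 0, 0]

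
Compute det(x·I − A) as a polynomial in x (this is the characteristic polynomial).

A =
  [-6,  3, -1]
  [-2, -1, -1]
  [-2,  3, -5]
x^3 + 12*x^2 + 48*x + 64

Expanding det(x·I − A) (e.g. by cofactor expansion or by noting that A is similar to its Jordan form J, which has the same characteristic polynomial as A) gives
  χ_A(x) = x^3 + 12*x^2 + 48*x + 64
which factors as (x + 4)^3. The eigenvalues (with algebraic multiplicities) are λ = -4 with multiplicity 3.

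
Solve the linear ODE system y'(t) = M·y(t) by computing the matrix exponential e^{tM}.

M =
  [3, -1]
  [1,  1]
e^{tM} =
  [t*exp(2*t) + exp(2*t), -t*exp(2*t)]
  [t*exp(2*t), -t*exp(2*t) + exp(2*t)]

Strategy: write M = P · J · P⁻¹ where J is a Jordan canonical form, so e^{tM} = P · e^{tJ} · P⁻¹, and e^{tJ} can be computed block-by-block.

M has Jordan form
J =
  [2, 1]
  [0, 2]
(up to reordering of blocks).

Per-block formulas:
  For a 2×2 Jordan block J_2(2): exp(t · J_2(2)) = e^(2t)·(I + t·N), where N is the 2×2 nilpotent shift.

After assembling e^{tJ} and conjugating by P, we get:

e^{tM} =
  [t*exp(2*t) + exp(2*t), -t*exp(2*t)]
  [t*exp(2*t), -t*exp(2*t) + exp(2*t)]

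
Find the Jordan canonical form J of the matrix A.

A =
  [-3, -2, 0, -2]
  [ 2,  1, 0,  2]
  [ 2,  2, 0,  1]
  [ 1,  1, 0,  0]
J_1(-1) ⊕ J_1(-1) ⊕ J_2(0)

The characteristic polynomial is
  det(x·I − A) = x^4 + 2*x^3 + x^2 = x^2*(x + 1)^2

Eigenvalues and multiplicities (the geometric multiplicity of λ is n − rank(A − λI), which equals the number of Jordan blocks for λ):
  λ = -1: algebraic multiplicity = 2, geometric multiplicity = 2
  λ = 0: algebraic multiplicity = 2, geometric multiplicity = 1

Determining the block sizes for each eigenvalue:
  λ = -1: gm = am = 2, so every block has size 1 → block sizes [1, 1]
  λ = 0: one block (gm = 1), so the single block has size am = 2 → block sizes [2]

Assembling the blocks gives a Jordan form
J =
  [-1,  0, 0, 0]
  [ 0, -1, 0, 0]
  [ 0,  0, 0, 1]
  [ 0,  0, 0, 0]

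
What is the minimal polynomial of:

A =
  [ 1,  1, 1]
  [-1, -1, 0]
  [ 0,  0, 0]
x^3

The characteristic polynomial is χ_A(x) = x^3, so the eigenvalues are known. The minimal polynomial is
  m_A(x) = Π_λ (x − λ)^{k_λ}
where k_λ is the size of the *largest* Jordan block for λ (equivalently, the smallest k with (A − λI)^k v = 0 for every generalised eigenvector v of λ).

  λ = 0: largest Jordan block has size 3, contributing (x − 0)^3

So m_A(x) = x^3 = x^3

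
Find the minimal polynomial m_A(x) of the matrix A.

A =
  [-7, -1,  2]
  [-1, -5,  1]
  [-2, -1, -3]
x^3 + 15*x^2 + 75*x + 125

The characteristic polynomial is χ_A(x) = (x + 5)^3, so the eigenvalues are known. The minimal polynomial is
  m_A(x) = Π_λ (x − λ)^{k_λ}
where k_λ is the size of the *largest* Jordan block for λ (equivalently, the smallest k with (A − λI)^k v = 0 for every generalised eigenvector v of λ).

  λ = -5: largest Jordan block has size 3, contributing (x + 5)^3

So m_A(x) = (x + 5)^3 = x^3 + 15*x^2 + 75*x + 125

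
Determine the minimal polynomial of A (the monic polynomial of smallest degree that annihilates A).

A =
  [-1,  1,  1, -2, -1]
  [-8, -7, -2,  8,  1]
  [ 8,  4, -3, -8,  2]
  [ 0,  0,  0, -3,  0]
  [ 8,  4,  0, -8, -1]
x^3 + 9*x^2 + 27*x + 27

The characteristic polynomial is χ_A(x) = (x + 3)^5, so the eigenvalues are known. The minimal polynomial is
  m_A(x) = Π_λ (x − λ)^{k_λ}
where k_λ is the size of the *largest* Jordan block for λ (equivalently, the smallest k with (A − λI)^k v = 0 for every generalised eigenvector v of λ).

  λ = -3: largest Jordan block has size 3, contributing (x + 3)^3

So m_A(x) = (x + 3)^3 = x^3 + 9*x^2 + 27*x + 27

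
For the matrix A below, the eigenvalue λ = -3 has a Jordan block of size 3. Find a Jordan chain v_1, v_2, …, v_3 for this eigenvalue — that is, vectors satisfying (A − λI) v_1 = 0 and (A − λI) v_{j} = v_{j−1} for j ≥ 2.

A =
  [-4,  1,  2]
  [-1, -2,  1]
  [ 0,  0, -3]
A Jordan chain for λ = -3 of length 3:
v_1 = (-1, -1, 0)ᵀ
v_2 = (2, 1, 0)ᵀ
v_3 = (0, 0, 1)ᵀ

Let N = A − (-3)·I. We want v_3 with N^3 v_3 = 0 but N^2 v_3 ≠ 0; then v_{j-1} := N · v_j for j = 3, …, 2.

Pick v_3 = (0, 0, 1)ᵀ.
Then v_2 = N · v_3 = (2, 1, 0)ᵀ.
Then v_1 = N · v_2 = (-1, -1, 0)ᵀ.

Sanity check: (A − (-3)·I) v_1 = (0, 0, 0)ᵀ = 0. ✓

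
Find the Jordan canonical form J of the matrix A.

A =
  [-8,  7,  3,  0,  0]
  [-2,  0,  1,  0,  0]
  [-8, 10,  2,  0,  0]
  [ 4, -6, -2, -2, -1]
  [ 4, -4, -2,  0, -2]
J_3(-2) ⊕ J_2(-2)

The characteristic polynomial is
  det(x·I − A) = x^5 + 10*x^4 + 40*x^3 + 80*x^2 + 80*x + 32 = (x + 2)^5

Eigenvalues and multiplicities (the geometric multiplicity of λ is n − rank(A − λI), which equals the number of Jordan blocks for λ):
  λ = -2: algebraic multiplicity = 5, geometric multiplicity = 2

Determining the block sizes for each eigenvalue:
  λ = -2: with am = 5 and gm = 2, the partition is not yet determined (e.g. several partitions of 5 into 2 parts exist). Let N = A − (-2)·I. Computing rank(N^1) = 3, rank(N^2) = 1, rank(N^3) = 0; the number of blocks of size ≥ j is rank(N^{j−1}) − rank(N^j), giving [2, 2, 1]. So we have 1 block(s) of size 3, 1 block(s) of size 2 → block sizes [3, 2]

Assembling the blocks gives a Jordan form
J =
  [-2,  1,  0,  0,  0]
  [ 0, -2,  1,  0,  0]
  [ 0,  0, -2,  0,  0]
  [ 0,  0,  0, -2,  1]
  [ 0,  0,  0,  0, -2]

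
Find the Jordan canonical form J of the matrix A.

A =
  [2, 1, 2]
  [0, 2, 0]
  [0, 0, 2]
J_2(2) ⊕ J_1(2)

The characteristic polynomial is
  det(x·I − A) = x^3 - 6*x^2 + 12*x - 8 = (x - 2)^3

Eigenvalues and multiplicities (the geometric multiplicity of λ is n − rank(A − λI), which equals the number of Jordan blocks for λ):
  λ = 2: algebraic multiplicity = 3, geometric multiplicity = 2

Determining the block sizes for each eigenvalue:
  λ = 2: 2 blocks summing to 3 forces exactly one block of size 2 and the rest size 1 → block sizes [2, 1]

Assembling the blocks gives a Jordan form
J =
  [2, 1, 0]
  [0, 2, 0]
  [0, 0, 2]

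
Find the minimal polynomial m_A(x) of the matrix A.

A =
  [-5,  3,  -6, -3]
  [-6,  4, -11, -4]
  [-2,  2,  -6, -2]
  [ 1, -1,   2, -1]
x^3 + 6*x^2 + 12*x + 8

The characteristic polynomial is χ_A(x) = (x + 2)^4, so the eigenvalues are known. The minimal polynomial is
  m_A(x) = Π_λ (x − λ)^{k_λ}
where k_λ is the size of the *largest* Jordan block for λ (equivalently, the smallest k with (A − λI)^k v = 0 for every generalised eigenvector v of λ).

  λ = -2: largest Jordan block has size 3, contributing (x + 2)^3

So m_A(x) = (x + 2)^3 = x^3 + 6*x^2 + 12*x + 8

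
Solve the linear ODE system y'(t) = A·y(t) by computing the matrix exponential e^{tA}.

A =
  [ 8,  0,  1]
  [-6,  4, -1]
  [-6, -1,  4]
e^{tA} =
  [3*exp(6*t) - 2*exp(5*t), t*exp(5*t) - exp(6*t) + exp(5*t), -t*exp(5*t) + 2*exp(6*t) - 2*exp(5*t)]
  [-6*exp(6*t) + 6*exp(5*t), -3*t*exp(5*t) + 2*exp(6*t) - exp(5*t), 3*t*exp(5*t) - 4*exp(6*t) + 4*exp(5*t)]
  [-6*exp(6*t) + 6*exp(5*t), -3*t*exp(5*t) + 2*exp(6*t) - 2*exp(5*t), 3*t*exp(5*t) - 4*exp(6*t) + 5*exp(5*t)]

Strategy: write A = P · J · P⁻¹ where J is a Jordan canonical form, so e^{tA} = P · e^{tJ} · P⁻¹, and e^{tJ} can be computed block-by-block.

A has Jordan form
J =
  [5, 1, 0]
  [0, 5, 0]
  [0, 0, 6]
(up to reordering of blocks).

Per-block formulas:
  For a 1×1 block at λ = 6: exp(t · [6]) = [e^(6t)].
  For a 2×2 Jordan block J_2(5): exp(t · J_2(5)) = e^(5t)·(I + t·N), where N is the 2×2 nilpotent shift.

After assembling e^{tJ} and conjugating by P, we get:

e^{tA} =
  [3*exp(6*t) - 2*exp(5*t), t*exp(5*t) - exp(6*t) + exp(5*t), -t*exp(5*t) + 2*exp(6*t) - 2*exp(5*t)]
  [-6*exp(6*t) + 6*exp(5*t), -3*t*exp(5*t) + 2*exp(6*t) - exp(5*t), 3*t*exp(5*t) - 4*exp(6*t) + 4*exp(5*t)]
  [-6*exp(6*t) + 6*exp(5*t), -3*t*exp(5*t) + 2*exp(6*t) - 2*exp(5*t), 3*t*exp(5*t) - 4*exp(6*t) + 5*exp(5*t)]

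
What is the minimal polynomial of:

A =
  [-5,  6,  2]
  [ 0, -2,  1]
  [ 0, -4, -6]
x^3 + 13*x^2 + 56*x + 80

The characteristic polynomial is χ_A(x) = (x + 4)^2*(x + 5), so the eigenvalues are known. The minimal polynomial is
  m_A(x) = Π_λ (x − λ)^{k_λ}
where k_λ is the size of the *largest* Jordan block for λ (equivalently, the smallest k with (A − λI)^k v = 0 for every generalised eigenvector v of λ).

  λ = -5: largest Jordan block has size 1, contributing (x + 5)
  λ = -4: largest Jordan block has size 2, contributing (x + 4)^2

So m_A(x) = (x + 4)^2*(x + 5) = x^3 + 13*x^2 + 56*x + 80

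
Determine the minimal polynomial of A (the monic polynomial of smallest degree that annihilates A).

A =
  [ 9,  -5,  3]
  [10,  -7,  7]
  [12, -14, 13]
x^3 - 15*x^2 + 75*x - 125

The characteristic polynomial is χ_A(x) = (x - 5)^3, so the eigenvalues are known. The minimal polynomial is
  m_A(x) = Π_λ (x − λ)^{k_λ}
where k_λ is the size of the *largest* Jordan block for λ (equivalently, the smallest k with (A − λI)^k v = 0 for every generalised eigenvector v of λ).

  λ = 5: largest Jordan block has size 3, contributing (x − 5)^3

So m_A(x) = (x - 5)^3 = x^3 - 15*x^2 + 75*x - 125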